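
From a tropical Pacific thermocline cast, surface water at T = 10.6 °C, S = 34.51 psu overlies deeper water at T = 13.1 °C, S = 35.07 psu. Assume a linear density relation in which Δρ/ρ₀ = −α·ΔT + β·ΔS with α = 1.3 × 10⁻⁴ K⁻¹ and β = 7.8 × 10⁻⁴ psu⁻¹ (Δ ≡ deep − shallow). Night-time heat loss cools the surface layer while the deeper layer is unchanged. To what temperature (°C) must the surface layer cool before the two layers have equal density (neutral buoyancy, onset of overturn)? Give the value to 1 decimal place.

9.7 °C

Neutral buoyancy requires Δρ = 0, i.e. −α(T_deep − T_surf′) + β(S_deep − S_surf) = 0.
T_surf′ = T_deep − (β/α)·ΔS = 13.1 − (7.8 × 10⁻⁴/1.3 × 10⁻⁴)·(+0.56) = 9.740 °C.
Cooling required: 10.6 − (9.740) = 0.860 °C.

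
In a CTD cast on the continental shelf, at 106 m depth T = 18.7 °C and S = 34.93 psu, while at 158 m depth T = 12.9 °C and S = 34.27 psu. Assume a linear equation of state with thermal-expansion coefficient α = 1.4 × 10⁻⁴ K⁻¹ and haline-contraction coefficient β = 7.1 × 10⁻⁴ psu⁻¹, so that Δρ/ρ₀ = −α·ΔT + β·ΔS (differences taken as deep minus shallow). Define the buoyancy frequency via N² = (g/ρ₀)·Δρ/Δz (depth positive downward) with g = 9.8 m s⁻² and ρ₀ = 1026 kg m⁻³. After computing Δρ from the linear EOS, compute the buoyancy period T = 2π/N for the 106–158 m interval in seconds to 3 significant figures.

781 s

ΔT = -5.8 K, ΔS = -0.66 psu (deep − shallow).
Δρ/ρ₀ = −αΔT + βΔS = 8.12 × 10⁻⁴ − 4.686 × 10⁻⁴ = 3.434 × 10⁻⁴, so Δρ ≈ 0.3523 kg m⁻³.
N² = (g/ρ₀)·Δρ/Δz = g·(Δρ/ρ₀)/Δz = 9.8 × 3.434 × 10⁻⁴ / 52 = 6.4718 × 10⁻⁵ s⁻².
N = √(6.4718 × 10⁻⁵) = 8.0447 × 10⁻³ rad s⁻¹ → T = 2π/N = 781.03 s ≈ 781 s.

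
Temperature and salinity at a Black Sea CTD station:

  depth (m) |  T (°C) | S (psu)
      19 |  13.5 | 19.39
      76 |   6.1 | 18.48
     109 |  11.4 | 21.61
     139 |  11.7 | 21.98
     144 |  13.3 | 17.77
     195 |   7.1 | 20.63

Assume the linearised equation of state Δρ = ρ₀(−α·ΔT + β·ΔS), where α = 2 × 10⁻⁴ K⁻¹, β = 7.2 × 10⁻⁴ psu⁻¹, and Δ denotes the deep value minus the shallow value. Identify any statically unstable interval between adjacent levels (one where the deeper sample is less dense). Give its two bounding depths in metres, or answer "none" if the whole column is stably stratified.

Evaluate Δρ/ρ₀ = −αΔT + βΔS across each adjacent pair:
  19–76 m: −αΔT+βΔS = −(2 × 10⁻⁴)(-7.4)+(7.2 × 10⁻⁴)(-0.91) = 8.2 × 10⁻⁴ → stable
  76–109 m: −αΔT+βΔS = −(2 × 10⁻⁴)(+5.3)+(7.2 × 10⁻⁴)(+3.13) = 1.2 × 10⁻³ → stable
  109–139 m: −αΔT+βΔS = −(2 × 10⁻⁴)(+0.3)+(7.2 × 10⁻⁴)(+0.37) = 2.1 × 10⁻⁴ → stable
  139–144 m: −αΔT+βΔS = −(2 × 10⁻⁴)(+1.6)+(7.2 × 10⁻⁴)(-4.21) = -3.4 × 10⁻³ → UNSTABLE
  144–195 m: −αΔT+βΔS = −(2 × 10⁻⁴)(-6.2)+(7.2 × 10⁻⁴)(+2.86) = 3.3 × 10⁻³ → stable
The 139–144 m interval has Δρ < 0: lighter water underlies denser water.

139–144 m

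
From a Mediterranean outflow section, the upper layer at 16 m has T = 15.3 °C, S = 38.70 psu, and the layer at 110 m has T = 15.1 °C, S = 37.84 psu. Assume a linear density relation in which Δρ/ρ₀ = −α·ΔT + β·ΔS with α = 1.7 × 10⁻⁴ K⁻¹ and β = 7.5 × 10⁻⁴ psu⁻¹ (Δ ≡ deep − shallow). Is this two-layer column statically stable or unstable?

ΔT = 15.1 − 15.3 = -0.2 K and ΔS = 37.84 − 38.70 = -0.86 psu (deep − shallow).
−αΔT = 3.40 × 10⁻⁵; βΔS = -6.45 × 10⁻⁴; sum Δρ/ρ₀ = -6.11 × 10⁻⁴.
Δρ/ρ₀ < 0, so Δρ < 0: deeper water is lighter → statically unstable; the column would overturn.

unstable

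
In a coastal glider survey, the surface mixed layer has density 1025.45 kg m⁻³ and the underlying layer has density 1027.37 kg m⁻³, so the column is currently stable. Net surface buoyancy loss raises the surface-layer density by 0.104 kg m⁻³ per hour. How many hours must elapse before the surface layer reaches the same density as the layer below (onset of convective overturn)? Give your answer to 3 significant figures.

18.5 hours

Density deficit of the surface layer: 1027.37 − 1025.45 = 1.92 kg m⁻³.
Required change = 1.92 / 0.104 = 18.5 hours.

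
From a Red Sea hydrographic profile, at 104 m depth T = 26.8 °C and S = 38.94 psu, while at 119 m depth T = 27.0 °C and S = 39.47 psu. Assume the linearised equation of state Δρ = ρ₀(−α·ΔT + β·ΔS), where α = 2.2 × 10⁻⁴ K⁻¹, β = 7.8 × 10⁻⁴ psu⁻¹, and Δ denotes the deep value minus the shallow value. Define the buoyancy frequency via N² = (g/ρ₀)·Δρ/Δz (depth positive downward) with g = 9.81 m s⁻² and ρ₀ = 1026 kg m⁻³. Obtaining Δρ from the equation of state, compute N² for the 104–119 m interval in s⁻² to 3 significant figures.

2.42 × 10⁻⁴ s⁻²

ΔT = +0.2 K, ΔS = +0.53 psu (deep − shallow).
Δρ/ρ₀ = −αΔT + βΔS = -4.40 × 10⁻⁵ + 4.134 × 10⁻⁴ = 3.694 × 10⁻⁴, so Δρ ≈ 0.3790 kg m⁻³.
N² = (g/ρ₀)·Δρ/Δz = g·(Δρ/ρ₀)/Δz = 9.81 × 3.694 × 10⁻⁴ / 15 = 2.4159 × 10⁻⁴ s⁻² ≈ 2.42 × 10⁻⁴ s⁻².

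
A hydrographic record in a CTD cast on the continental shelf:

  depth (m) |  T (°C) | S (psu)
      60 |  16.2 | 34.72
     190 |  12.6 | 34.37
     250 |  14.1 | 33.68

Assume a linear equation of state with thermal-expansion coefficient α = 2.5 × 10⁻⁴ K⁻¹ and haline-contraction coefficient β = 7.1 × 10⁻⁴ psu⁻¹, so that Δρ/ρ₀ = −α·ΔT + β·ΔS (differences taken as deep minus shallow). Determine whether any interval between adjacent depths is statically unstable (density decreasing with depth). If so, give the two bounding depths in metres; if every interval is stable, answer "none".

190–250 m

Evaluate Δρ/ρ₀ = −αΔT + βΔS across each adjacent pair:
  60–190 m: −αΔT+βΔS = −(2.5 × 10⁻⁴)(-3.6)+(7.1 × 10⁻⁴)(-0.35) = 6.5 × 10⁻⁴ → stable
  190–250 m: −αΔT+βΔS = −(2.5 × 10⁻⁴)(+1.5)+(7.1 × 10⁻⁴)(-0.69) = -8.6 × 10⁻⁴ → UNSTABLE
The 190–250 m interval has Δρ < 0: lighter water underlies denser water.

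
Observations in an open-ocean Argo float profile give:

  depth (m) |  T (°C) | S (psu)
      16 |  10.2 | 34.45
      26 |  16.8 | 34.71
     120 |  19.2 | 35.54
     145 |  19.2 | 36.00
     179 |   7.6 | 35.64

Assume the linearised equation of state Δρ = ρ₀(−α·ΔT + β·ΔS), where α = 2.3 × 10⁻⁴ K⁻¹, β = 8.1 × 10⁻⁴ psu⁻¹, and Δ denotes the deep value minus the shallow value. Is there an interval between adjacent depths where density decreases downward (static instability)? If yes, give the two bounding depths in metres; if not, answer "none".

Evaluate Δρ/ρ₀ = −αΔT + βΔS across each adjacent pair:
  16–26 m: −αΔT+βΔS = −(2.3 × 10⁻⁴)(+6.6)+(8.1 × 10⁻⁴)(+0.26) = -1.3 × 10⁻³ → UNSTABLE
  26–120 m: −αΔT+βΔS = −(2.3 × 10⁻⁴)(+2.4)+(8.1 × 10⁻⁴)(+0.83) = 1.2 × 10⁻⁴ → stable
  120–145 m: −αΔT+βΔS = −(2.3 × 10⁻⁴)(+0.0)+(8.1 × 10⁻⁴)(+0.46) = 3.7 × 10⁻⁴ → stable
  145–179 m: −αΔT+βΔS = −(2.3 × 10⁻⁴)(-11.6)+(8.1 × 10⁻⁴)(-0.36) = 2.4 × 10⁻³ → stable
The 16–26 m interval has Δρ < 0: lighter water underlies denser water.

16–26 m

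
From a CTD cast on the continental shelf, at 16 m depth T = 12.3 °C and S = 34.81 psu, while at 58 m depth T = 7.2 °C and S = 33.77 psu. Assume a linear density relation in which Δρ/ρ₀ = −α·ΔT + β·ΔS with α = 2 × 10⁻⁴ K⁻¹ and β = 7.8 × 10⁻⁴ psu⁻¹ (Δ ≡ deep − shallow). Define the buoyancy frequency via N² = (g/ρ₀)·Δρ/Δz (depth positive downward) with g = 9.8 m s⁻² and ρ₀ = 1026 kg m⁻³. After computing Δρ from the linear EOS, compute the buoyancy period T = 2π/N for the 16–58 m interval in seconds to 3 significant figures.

ΔT = -5.1 K, ΔS = -1.04 psu (deep − shallow).
Δρ/ρ₀ = −αΔT + βΔS = 1.02 × 10⁻³ − 8.112 × 10⁻⁴ = 2.088 × 10⁻⁴, so Δρ ≈ 0.2142 kg m⁻³.
N² = (g/ρ₀)·Δρ/Δz = g·(Δρ/ρ₀)/Δz = 9.8 × 2.088 × 10⁻⁴ / 42 = 4.8720 × 10⁻⁵ s⁻².
N = √(4.8720 × 10⁻⁵) = 6.9800 × 10⁻³ rad s⁻¹ → T = 2π/N = 900.17 s ≈ 900 s.

900 s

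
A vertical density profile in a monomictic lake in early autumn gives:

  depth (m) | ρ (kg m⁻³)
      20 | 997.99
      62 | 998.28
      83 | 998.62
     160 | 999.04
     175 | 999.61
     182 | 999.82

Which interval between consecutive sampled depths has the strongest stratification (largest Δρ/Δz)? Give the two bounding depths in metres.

160–175 m

Compute the density gradient over each adjacent pair:
  20–62 m: Δρ/Δz = 0.29/42 = 6.9 × 10⁻³ kg m⁻⁴
  62–83 m: Δρ/Δz = 0.34/21 = 0.016 kg m⁻⁴
  83–160 m: Δρ/Δz = 0.42/77 = 5.5 × 10⁻³ kg m⁻⁴
  160–175 m: Δρ/Δz = 0.57/15 = 0.038 kg m⁻⁴
  175–182 m: Δρ/Δz = 0.21/7 = 0.030 kg m⁻⁴
The largest gradient is in the 160–175 m interval — the pycnocline.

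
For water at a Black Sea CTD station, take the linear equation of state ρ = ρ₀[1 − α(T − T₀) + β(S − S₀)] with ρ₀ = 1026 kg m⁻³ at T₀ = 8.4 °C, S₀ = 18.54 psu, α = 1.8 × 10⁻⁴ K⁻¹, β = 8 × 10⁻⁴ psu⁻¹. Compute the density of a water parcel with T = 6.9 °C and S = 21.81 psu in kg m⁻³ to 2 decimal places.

T − T₀ = -1.5 K, S − S₀ = +3.27 psu.
Bracket = 1 − α·(-1.5) + β·(+3.27) = 1 + (2.886 × 10⁻³) = 1.0028860.
ρ = 1026 × 1.0028860 = 1028.96 kg m⁻³.

1028.96 kg m⁻³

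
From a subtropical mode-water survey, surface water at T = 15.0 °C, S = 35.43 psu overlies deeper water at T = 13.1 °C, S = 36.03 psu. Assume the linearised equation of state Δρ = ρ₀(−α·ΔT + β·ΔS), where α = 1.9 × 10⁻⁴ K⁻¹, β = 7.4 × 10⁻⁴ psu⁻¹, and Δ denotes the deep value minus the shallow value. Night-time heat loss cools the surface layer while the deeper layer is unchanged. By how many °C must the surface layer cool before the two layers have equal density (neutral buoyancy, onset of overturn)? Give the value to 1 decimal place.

4.2 °C

Neutral buoyancy requires Δρ = 0, i.e. −α(T_deep − T_surf′) + β(S_deep − S_surf) = 0.
T_surf′ = T_deep − (β/α)·ΔS = 13.1 − (7.4 × 10⁻⁴/1.9 × 10⁻⁴)·(+0.60) = 10.763 °C.
Cooling required: 15.0 − (10.763) = 4.237 °C.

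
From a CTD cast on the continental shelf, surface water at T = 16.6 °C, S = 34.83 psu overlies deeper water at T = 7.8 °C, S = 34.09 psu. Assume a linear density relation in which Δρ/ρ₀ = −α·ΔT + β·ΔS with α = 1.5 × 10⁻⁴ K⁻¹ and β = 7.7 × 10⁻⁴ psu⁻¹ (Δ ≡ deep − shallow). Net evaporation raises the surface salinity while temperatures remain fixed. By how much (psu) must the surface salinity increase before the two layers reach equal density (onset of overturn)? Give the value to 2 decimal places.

0.97 psu

Neutral buoyancy requires −α(T_deep − T_surf) + β(S_deep − S_surf′) = 0.
S_surf′ = S_deep − (α/β)·ΔT = 34.09 − (1.5 × 10⁻⁴/7.7 × 10⁻⁴)·(-8.8) = 35.8043 psu.
Increase required: 35.8043 − 34.83 = 0.9743 psu.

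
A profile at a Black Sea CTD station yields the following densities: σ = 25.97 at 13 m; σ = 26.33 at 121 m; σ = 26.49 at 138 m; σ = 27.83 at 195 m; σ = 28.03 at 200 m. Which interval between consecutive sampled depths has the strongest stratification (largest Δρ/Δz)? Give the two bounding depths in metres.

195–200 m

Compute the density gradient over each adjacent pair:
  13–121 m: Δρ/Δz = 0.36/108 = 3.3 × 10⁻³ kg m⁻⁴
  121–138 m: Δρ/Δz = 0.16/17 = 9.4 × 10⁻³ kg m⁻⁴
  138–195 m: Δρ/Δz = 1.34/57 = 0.024 kg m⁻⁴
  195–200 m: Δρ/Δz = 0.20/5 = 0.040 kg m⁻⁴
The largest gradient is in the 195–200 m interval — the pycnocline.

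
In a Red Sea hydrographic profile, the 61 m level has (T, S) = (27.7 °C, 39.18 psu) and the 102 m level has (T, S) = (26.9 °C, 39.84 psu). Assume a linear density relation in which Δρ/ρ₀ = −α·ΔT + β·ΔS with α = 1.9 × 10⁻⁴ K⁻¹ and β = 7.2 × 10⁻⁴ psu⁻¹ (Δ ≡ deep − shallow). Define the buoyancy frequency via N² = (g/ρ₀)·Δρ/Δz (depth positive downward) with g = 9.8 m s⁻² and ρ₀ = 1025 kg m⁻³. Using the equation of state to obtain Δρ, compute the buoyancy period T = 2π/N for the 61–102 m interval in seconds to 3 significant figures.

ΔT = -0.8 K, ΔS = +0.66 psu (deep − shallow).
Δρ/ρ₀ = −αΔT + βΔS = 1.52 × 10⁻⁴ + 4.752 × 10⁻⁴ = 6.272 × 10⁻⁴, so Δρ ≈ 0.6429 kg m⁻³.
N² = (g/ρ₀)·Δρ/Δz = g·(Δρ/ρ₀)/Δz = 9.8 × 6.272 × 10⁻⁴ / 41 = 1.4992 × 10⁻⁴ s⁻².
N = √(1.4992 × 10⁻⁴) = 0.012244 rad s⁻¹ → T = 2π/N = 513.16 s ≈ 513 s.

513 s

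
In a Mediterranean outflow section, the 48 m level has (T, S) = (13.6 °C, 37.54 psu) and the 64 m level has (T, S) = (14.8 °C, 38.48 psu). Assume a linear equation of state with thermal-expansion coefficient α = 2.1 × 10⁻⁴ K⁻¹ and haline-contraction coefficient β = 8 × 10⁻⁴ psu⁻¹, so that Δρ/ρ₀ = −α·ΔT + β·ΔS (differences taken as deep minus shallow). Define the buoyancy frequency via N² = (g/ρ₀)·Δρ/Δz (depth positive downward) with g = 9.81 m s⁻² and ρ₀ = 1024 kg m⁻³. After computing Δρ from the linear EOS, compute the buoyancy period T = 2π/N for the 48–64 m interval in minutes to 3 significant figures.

ΔT = +1.2 K, ΔS = +0.94 psu (deep − shallow).
Δρ/ρ₀ = −αΔT + βΔS = -2.52 × 10⁻⁴ + 7.52 × 10⁻⁴ = 5.00 × 10⁻⁴, so Δρ ≈ 0.5120 kg m⁻³.
N² = (g/ρ₀)·Δρ/Δz = g·(Δρ/ρ₀)/Δz = 9.81 × 5.00 × 10⁻⁴ / 16 = 3.0656 × 10⁻⁴ s⁻².
N = √(3.0656 × 10⁻⁴) = 0.017509 rad s⁻¹ → T = 2π/N = 358.85 s = 5.9808 min ≈ 5.98 min.

5.98 min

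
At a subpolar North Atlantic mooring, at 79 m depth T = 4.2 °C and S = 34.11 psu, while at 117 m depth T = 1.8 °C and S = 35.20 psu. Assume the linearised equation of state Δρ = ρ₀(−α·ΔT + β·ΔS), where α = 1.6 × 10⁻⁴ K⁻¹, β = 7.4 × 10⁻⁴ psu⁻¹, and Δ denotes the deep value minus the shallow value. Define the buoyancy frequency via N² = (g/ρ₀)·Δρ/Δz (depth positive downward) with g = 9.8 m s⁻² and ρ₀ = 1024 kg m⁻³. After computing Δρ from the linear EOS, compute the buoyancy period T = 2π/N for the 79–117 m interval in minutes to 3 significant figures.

ΔT = -2.4 K, ΔS = +1.09 psu (deep − shallow).
Δρ/ρ₀ = −αΔT + βΔS = 3.84 × 10⁻⁴ + 8.066 × 10⁻⁴ = 1.1906 × 10⁻³, so Δρ ≈ 1.219 kg m⁻³.
N² = (g/ρ₀)·Δρ/Δz = g·(Δρ/ρ₀)/Δz = 9.8 × 1.1906 × 10⁻³ / 38 = 3.0705 × 10⁻⁴ s⁻².
N = √(3.0705 × 10⁻⁴) = 0.017523 rad s⁻¹ → T = 2π/N = 358.57 s = 5.9762 min ≈ 5.98 min.

5.98 min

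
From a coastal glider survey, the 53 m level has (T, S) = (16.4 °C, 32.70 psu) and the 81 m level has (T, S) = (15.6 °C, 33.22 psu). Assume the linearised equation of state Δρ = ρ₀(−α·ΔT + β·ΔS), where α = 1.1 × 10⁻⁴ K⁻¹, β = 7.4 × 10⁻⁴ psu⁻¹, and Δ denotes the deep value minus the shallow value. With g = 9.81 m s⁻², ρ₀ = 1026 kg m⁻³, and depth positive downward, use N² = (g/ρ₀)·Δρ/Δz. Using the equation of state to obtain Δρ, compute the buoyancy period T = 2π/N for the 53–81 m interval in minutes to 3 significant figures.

ΔT = -0.8 K, ΔS = +0.52 psu (deep − shallow).
Δρ/ρ₀ = −αΔT + βΔS = 8.80 × 10⁻⁵ + 3.848 × 10⁻⁴ = 4.728 × 10⁻⁴, so Δρ ≈ 0.4851 kg m⁻³.
N² = (g/ρ₀)·Δρ/Δz = g·(Δρ/ρ₀)/Δz = 9.81 × 4.728 × 10⁻⁴ / 28 = 1.6565 × 10⁻⁴ s⁻².
N = √(1.6565 × 10⁻⁴) = 0.012871 rad s⁻¹ → T = 2π/N = 488.17 s = 8.1362 min ≈ 8.14 min.

8.14 min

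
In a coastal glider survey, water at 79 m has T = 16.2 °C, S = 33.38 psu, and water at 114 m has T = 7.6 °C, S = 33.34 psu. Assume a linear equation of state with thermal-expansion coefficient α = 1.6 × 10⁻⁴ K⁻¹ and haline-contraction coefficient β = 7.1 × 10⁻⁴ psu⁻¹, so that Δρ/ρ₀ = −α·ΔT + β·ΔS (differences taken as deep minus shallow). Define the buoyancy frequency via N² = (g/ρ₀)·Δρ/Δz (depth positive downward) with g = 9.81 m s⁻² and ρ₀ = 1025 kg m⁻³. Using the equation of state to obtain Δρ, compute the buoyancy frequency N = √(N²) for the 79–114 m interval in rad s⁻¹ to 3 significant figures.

0.0194 rad s⁻¹

ΔT = -8.6 K, ΔS = -0.04 psu (deep − shallow).
Δρ/ρ₀ = −αΔT + βΔS = 1.376 × 10⁻³ − 2.84 × 10⁻⁵ = 1.3476 × 10⁻³, so Δρ ≈ 1.381 kg m⁻³.
N² = (g/ρ₀)·Δρ/Δz = g·(Δρ/ρ₀)/Δz = 9.81 × 1.3476 × 10⁻³ / 35 = 3.7771 × 10⁻⁴ s⁻².
N = √(3.7771 × 10⁻⁴) = 0.019435 rad s⁻¹ ≈ 0.0194 rad s⁻¹.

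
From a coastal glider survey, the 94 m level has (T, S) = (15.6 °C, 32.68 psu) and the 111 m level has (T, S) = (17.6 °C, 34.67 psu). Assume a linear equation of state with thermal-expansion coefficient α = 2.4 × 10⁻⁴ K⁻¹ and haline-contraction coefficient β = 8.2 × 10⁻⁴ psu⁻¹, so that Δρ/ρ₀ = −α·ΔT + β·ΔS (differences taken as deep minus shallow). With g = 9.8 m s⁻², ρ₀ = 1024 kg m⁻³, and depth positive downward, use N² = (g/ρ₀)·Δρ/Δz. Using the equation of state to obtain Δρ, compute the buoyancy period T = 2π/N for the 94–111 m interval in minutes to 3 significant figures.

4.06 min

ΔT = +2.0 K, ΔS = +1.99 psu (deep − shallow).
Δρ/ρ₀ = −αΔT + βΔS = -4.80 × 10⁻⁴ + 1.6318 × 10⁻³ = 1.1518 × 10⁻³, so Δρ ≈ 1.179 kg m⁻³.
N² = (g/ρ₀)·Δρ/Δz = g·(Δρ/ρ₀)/Δz = 9.8 × 1.1518 × 10⁻³ / 17 = 6.6398 × 10⁻⁴ s⁻².
N = √(6.6398 × 10⁻⁴) = 0.025768 rad s⁻¹ → T = 2π/N = 243.84 s = 4.0640 min ≈ 4.06 min.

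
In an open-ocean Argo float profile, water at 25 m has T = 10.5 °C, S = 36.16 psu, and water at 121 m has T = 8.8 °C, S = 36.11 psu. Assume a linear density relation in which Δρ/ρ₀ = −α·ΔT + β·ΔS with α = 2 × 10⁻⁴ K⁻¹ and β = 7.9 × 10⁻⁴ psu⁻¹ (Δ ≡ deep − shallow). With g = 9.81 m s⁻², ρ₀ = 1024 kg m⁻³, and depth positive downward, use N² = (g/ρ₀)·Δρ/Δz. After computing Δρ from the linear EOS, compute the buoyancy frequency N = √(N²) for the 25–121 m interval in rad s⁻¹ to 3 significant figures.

ΔT = -1.7 K, ΔS = -0.05 psu (deep − shallow).
Δρ/ρ₀ = −αΔT + βΔS = 3.40 × 10⁻⁴ − 3.95 × 10⁻⁵ = 3.005 × 10⁻⁴, so Δρ ≈ 0.3077 kg m⁻³.
N² = (g/ρ₀)·Δρ/Δz = g·(Δρ/ρ₀)/Δz = 9.81 × 3.005 × 10⁻⁴ / 96 = 3.0707 × 10⁻⁵ s⁻².
N = √(3.0707 × 10⁻⁵) = 5.5414 × 10⁻³ rad s⁻¹ ≈ 5.54 × 10⁻³ rad s⁻¹.

5.54 × 10⁻³ rad s⁻¹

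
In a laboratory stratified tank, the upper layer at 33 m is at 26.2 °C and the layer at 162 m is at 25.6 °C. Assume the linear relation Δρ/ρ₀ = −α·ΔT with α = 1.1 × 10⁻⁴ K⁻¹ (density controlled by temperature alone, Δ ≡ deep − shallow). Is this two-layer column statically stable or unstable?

stable

ΔT = 25.6 − 26.2 = -0.6 K, so Δρ/ρ₀ = −αΔT = 6.60 × 10⁻⁵.
Δρ/ρ₀ > 0, so Δρ > 0: deeper water is denser → statically stable.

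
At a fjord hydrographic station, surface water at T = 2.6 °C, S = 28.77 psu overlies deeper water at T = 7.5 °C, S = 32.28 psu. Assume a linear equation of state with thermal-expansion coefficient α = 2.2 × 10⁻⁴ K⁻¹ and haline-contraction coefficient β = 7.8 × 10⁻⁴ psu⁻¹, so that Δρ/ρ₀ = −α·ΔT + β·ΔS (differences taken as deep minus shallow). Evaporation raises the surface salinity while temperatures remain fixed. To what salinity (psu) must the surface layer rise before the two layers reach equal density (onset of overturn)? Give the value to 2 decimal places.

30.90 psu

Neutral buoyancy requires −α(T_deep − T_surf) + β(S_deep − S_surf′) = 0.
S_surf′ = S_deep − (α/β)·ΔT = 32.28 − (2.2 × 10⁻⁴/7.8 × 10⁻⁴)·(+4.9) = 30.8979 psu.
Increase required: 30.8979 − 28.77 = 2.1279 psu.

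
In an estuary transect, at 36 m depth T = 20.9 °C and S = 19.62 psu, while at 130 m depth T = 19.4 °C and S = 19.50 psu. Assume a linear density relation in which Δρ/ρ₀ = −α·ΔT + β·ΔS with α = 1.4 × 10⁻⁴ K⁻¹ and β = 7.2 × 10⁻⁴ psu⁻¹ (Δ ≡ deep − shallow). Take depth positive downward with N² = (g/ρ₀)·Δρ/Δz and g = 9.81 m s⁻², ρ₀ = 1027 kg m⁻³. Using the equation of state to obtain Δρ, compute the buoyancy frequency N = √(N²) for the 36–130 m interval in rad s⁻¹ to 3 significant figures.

3.59 × 10⁻³ rad s⁻¹

ΔT = -1.5 K, ΔS = -0.12 psu (deep − shallow).
Δρ/ρ₀ = −αΔT + βΔS = 2.10 × 10⁻⁴ − 8.64 × 10⁻⁵ = 1.236 × 10⁻⁴, so Δρ ≈ 0.1269 kg m⁻³.
N² = (g/ρ₀)·Δρ/Δz = g·(Δρ/ρ₀)/Δz = 9.81 × 1.236 × 10⁻⁴ / 94 = 1.2899 × 10⁻⁵ s⁻².
N = √(1.2899 × 10⁻⁵) = 3.5915 × 10⁻³ rad s⁻¹ ≈ 3.59 × 10⁻³ rad s⁻¹.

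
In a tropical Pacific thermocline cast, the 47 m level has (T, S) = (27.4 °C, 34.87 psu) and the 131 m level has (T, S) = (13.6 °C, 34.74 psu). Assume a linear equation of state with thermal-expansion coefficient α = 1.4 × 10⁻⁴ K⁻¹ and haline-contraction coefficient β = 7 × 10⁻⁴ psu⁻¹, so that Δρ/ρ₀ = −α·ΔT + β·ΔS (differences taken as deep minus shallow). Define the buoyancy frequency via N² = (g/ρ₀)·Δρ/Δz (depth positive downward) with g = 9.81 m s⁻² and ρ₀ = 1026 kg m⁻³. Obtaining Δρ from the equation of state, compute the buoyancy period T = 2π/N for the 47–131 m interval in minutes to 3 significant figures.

ΔT = -13.8 K, ΔS = -0.13 psu (deep − shallow).
Δρ/ρ₀ = −αΔT + βΔS = 1.932 × 10⁻³ − 9.10 × 10⁻⁵ = 1.841 × 10⁻³, so Δρ ≈ 1.889 kg m⁻³.
N² = (g/ρ₀)·Δρ/Δz = g·(Δρ/ρ₀)/Δz = 9.81 × 1.841 × 10⁻³ / 84 = 2.1500 × 10⁻⁴ s⁻².
N = √(2.1500 × 10⁻⁴) = 0.014663 rad s⁻¹ → T = 2π/N = 428.51 s = 7.1418 min ≈ 7.14 min.

7.14 min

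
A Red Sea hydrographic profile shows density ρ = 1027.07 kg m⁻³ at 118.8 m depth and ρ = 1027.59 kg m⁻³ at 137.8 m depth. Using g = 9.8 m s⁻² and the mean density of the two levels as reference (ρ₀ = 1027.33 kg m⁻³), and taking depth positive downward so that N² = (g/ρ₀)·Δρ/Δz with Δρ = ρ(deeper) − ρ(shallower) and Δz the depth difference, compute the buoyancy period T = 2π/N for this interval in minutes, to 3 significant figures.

6.48 min

Δρ = 1027.59 − 1027.07 = 0.52 kg m⁻³ over Δz = 137.8 − 118.8 = 19 m.
N² = (9.8/1027.33) × (0.52/19) = 2.6108 × 10⁻⁴ s⁻².
N = √(2.6108 × 10⁻⁴) = 0.016158 rad s⁻¹, so T = 2π/N = 388.86 s = 6.4810 min ≈ 6.48 min.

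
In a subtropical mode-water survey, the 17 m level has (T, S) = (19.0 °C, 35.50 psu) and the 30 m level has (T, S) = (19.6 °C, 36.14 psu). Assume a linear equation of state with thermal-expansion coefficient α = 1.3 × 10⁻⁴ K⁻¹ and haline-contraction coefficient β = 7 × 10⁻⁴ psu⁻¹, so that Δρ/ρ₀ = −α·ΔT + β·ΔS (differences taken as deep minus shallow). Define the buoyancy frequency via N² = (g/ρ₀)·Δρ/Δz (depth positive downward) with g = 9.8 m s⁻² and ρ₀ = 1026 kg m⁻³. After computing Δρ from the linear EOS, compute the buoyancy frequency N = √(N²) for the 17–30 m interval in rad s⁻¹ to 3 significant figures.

ΔT = +0.6 K, ΔS = +0.64 psu (deep − shallow).
Δρ/ρ₀ = −αΔT + βΔS = -7.80 × 10⁻⁵ + 4.48 × 10⁻⁴ = 3.70 × 10⁻⁴, so Δρ ≈ 0.3796 kg m⁻³.
N² = (g/ρ₀)·Δρ/Δz = g·(Δρ/ρ₀)/Δz = 9.8 × 3.70 × 10⁻⁴ / 13 = 2.7892 × 10⁻⁴ s⁻².
N = √(2.7892 × 10⁻⁴) = 0.016701 rad s⁻¹ ≈ 0.0167 rad s⁻¹.

0.0167 rad s⁻¹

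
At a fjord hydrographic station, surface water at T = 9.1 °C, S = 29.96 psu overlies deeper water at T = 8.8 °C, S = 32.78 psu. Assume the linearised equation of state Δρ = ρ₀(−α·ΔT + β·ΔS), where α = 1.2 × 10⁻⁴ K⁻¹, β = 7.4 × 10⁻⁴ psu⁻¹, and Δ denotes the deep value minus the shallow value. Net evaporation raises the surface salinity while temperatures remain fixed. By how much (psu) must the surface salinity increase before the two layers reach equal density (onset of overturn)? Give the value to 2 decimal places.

Neutral buoyancy requires −α(T_deep − T_surf) + β(S_deep − S_surf′) = 0.
S_surf′ = S_deep − (α/β)·ΔT = 32.78 − (1.2 × 10⁻⁴/7.4 × 10⁻⁴)·(-0.3) = 32.8286 psu.
Increase required: 32.8286 − 29.96 = 2.8686 psu.

2.87 psu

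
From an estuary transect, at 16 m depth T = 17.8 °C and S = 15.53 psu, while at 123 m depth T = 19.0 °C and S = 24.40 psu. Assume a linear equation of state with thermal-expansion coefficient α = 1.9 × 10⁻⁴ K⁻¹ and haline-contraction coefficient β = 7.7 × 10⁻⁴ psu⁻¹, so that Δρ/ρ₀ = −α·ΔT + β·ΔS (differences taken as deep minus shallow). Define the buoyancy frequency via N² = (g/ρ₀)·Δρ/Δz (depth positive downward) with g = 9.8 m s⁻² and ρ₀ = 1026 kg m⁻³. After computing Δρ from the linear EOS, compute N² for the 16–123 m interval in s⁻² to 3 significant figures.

6.05 × 10⁻⁴ s⁻²

ΔT = +1.2 K, ΔS = +8.87 psu (deep − shallow).
Δρ/ρ₀ = −αΔT + βΔS = -2.28 × 10⁻⁴ + 6.8299 × 10⁻³ = 6.6019 × 10⁻³, so Δρ ≈ 6.774 kg m⁻³.
N² = (g/ρ₀)·Δρ/Δz = g·(Δρ/ρ₀)/Δz = 9.8 × 6.6019 × 10⁻³ / 107 = 6.0466 × 10⁻⁴ s⁻² ≈ 6.05 × 10⁻⁴ s⁻².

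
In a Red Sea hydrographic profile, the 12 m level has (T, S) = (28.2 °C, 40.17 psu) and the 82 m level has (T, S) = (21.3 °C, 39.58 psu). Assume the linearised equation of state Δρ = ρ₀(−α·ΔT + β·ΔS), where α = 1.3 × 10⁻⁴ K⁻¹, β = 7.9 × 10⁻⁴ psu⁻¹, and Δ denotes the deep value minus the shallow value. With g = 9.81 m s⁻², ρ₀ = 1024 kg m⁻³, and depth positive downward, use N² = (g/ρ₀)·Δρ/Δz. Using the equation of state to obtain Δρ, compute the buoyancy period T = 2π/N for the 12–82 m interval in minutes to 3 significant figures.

13.5 min

ΔT = -6.9 K, ΔS = -0.59 psu (deep − shallow).
Δρ/ρ₀ = −αΔT + βΔS = 8.97 × 10⁻⁴ − 4.661 × 10⁻⁴ = 4.309 × 10⁻⁴, so Δρ ≈ 0.4412 kg m⁻³.
N² = (g/ρ₀)·Δρ/Δz = g·(Δρ/ρ₀)/Δz = 9.81 × 4.309 × 10⁻⁴ / 70 = 6.0388 × 10⁻⁵ s⁻².
N = √(6.0388 × 10⁻⁵) = 7.7710 × 10⁻³ rad s⁻¹ → T = 2π/N = 808.54 s = 13.476 min ≈ 13.5 min.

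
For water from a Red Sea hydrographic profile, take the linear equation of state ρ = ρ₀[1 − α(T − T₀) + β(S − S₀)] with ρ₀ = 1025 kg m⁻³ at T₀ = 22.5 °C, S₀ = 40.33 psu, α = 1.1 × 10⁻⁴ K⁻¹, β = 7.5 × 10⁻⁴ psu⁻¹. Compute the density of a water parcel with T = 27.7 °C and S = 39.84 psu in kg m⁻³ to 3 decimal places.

T − T₀ = +5.2 K, S − S₀ = -0.49 psu.
Bracket = 1 − α·(+5.2) + β·(-0.49) = 1 + (-9.395 × 10⁻⁴) = 0.9990605.
ρ = 1025 × 0.9990605 = 1024.037 kg m⁻³.

1024.037 kg m⁻³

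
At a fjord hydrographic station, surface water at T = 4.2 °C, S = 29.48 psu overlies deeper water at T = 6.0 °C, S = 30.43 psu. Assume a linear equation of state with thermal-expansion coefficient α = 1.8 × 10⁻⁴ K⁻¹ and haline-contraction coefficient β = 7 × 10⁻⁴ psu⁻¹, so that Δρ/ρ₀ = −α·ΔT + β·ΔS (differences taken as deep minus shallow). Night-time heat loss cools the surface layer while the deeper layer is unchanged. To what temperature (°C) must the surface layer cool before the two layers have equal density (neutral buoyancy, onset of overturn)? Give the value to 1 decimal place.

2.3 °C

Neutral buoyancy requires Δρ = 0, i.e. −α(T_deep − T_surf′) + β(S_deep − S_surf) = 0.
T_surf′ = T_deep − (β/α)·ΔS = 6.0 − (7 × 10⁻⁴/1.8 × 10⁻⁴)·(+0.95) = 2.306 °C.
Cooling required: 4.2 − (2.306) = 1.894 °C.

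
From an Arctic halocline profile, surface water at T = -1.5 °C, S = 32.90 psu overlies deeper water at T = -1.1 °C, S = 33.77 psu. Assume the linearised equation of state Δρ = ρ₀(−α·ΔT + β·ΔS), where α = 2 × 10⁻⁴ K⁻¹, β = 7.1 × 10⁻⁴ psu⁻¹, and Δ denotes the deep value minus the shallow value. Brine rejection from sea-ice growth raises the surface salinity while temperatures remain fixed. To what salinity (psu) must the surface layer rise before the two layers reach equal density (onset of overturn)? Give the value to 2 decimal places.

Neutral buoyancy requires −α(T_deep − T_surf) + β(S_deep − S_surf′) = 0.
S_surf′ = S_deep − (α/β)·ΔT = 33.77 − (2 × 10⁻⁴/7.1 × 10⁻⁴)·(+0.4) = 33.6573 psu.
Increase required: 33.6573 − 32.90 = 0.7573 psu.

33.66 psu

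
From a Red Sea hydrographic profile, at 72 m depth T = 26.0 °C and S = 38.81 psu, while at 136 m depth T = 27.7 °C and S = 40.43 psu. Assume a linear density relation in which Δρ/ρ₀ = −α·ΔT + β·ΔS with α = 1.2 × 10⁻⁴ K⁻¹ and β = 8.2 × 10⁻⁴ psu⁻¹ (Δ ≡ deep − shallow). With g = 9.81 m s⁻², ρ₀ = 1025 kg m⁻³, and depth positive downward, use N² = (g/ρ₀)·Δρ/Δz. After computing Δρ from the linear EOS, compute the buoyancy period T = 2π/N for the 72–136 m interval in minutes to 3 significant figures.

ΔT = +1.7 K, ΔS = +1.62 psu (deep − shallow).
Δρ/ρ₀ = −αΔT + βΔS = -2.04 × 10⁻⁴ + 1.3284 × 10⁻³ = 1.1244 × 10⁻³, so Δρ ≈ 1.153 kg m⁻³.
N² = (g/ρ₀)·Δρ/Δz = g·(Δρ/ρ₀)/Δz = 9.81 × 1.1244 × 10⁻³ / 64 = 1.7235 × 10⁻⁴ s⁻².
N = √(1.7235 × 10⁻⁴) = 0.013128 rad s⁻¹ → T = 2π/N = 478.61 s = 7.9768 min ≈ 7.98 min.

7.98 min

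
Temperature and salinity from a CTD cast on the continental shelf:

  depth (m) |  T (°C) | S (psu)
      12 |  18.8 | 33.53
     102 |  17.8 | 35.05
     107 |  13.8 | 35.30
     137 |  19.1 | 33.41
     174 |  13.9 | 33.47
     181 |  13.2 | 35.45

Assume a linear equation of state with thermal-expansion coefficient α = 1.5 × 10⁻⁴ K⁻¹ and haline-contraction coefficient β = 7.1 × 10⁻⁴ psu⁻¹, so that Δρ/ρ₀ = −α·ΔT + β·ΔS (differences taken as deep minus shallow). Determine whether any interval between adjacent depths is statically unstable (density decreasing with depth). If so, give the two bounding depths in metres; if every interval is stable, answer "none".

Evaluate Δρ/ρ₀ = −αΔT + βΔS across each adjacent pair:
  12–102 m: −αΔT+βΔS = −(1.5 × 10⁻⁴)(-1.0)+(7.1 × 10⁻⁴)(+1.52) = 1.2 × 10⁻³ → stable
  102–107 m: −αΔT+βΔS = −(1.5 × 10⁻⁴)(-4.0)+(7.1 × 10⁻⁴)(+0.25) = 7.8 × 10⁻⁴ → stable
  107–137 m: −αΔT+βΔS = −(1.5 × 10⁻⁴)(+5.3)+(7.1 × 10⁻⁴)(-1.89) = -2.1 × 10⁻³ → UNSTABLE
  137–174 m: −αΔT+βΔS = −(1.5 × 10⁻⁴)(-5.2)+(7.1 × 10⁻⁴)(+0.06) = 8.2 × 10⁻⁴ → stable
  174–181 m: −αΔT+βΔS = −(1.5 × 10⁻⁴)(-0.7)+(7.1 × 10⁻⁴)(+1.98) = 1.5 × 10⁻³ → stable
The 107–137 m interval has Δρ < 0: lighter water underlies denser water.

107–137 m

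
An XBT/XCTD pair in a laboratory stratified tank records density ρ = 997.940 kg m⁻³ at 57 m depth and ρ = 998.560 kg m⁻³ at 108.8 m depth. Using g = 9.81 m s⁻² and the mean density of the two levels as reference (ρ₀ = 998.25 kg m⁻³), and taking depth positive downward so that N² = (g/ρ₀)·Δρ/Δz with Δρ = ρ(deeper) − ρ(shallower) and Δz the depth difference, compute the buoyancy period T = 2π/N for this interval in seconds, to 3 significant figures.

579 s

Δρ = 998.560 − 997.940 = 0.620 kg m⁻³ over Δz = 108.8 − 57 = 51.8 m.
N² = (9.81/998.25) × (0.620/51.8) = 1.1762 × 10⁻⁴ s⁻².
N = √(1.1762 × 10⁻⁴) = 0.010845 rad s⁻¹, so T = 2π/N = 579.36 s ≈ 579 s.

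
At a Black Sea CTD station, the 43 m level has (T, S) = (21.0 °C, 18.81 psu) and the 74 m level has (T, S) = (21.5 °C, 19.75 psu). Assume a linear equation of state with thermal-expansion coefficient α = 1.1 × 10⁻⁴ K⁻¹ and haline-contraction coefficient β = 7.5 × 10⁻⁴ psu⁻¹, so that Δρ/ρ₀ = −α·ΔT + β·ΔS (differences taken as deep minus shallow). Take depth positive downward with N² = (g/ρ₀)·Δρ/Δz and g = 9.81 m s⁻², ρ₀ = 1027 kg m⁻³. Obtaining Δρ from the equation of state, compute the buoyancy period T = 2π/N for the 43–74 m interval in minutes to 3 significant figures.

ΔT = +0.5 K, ΔS = +0.94 psu (deep − shallow).
Δρ/ρ₀ = −αΔT + βΔS = -5.50 × 10⁻⁵ + 7.05 × 10⁻⁴ = 6.50 × 10⁻⁴, so Δρ ≈ 0.6675 kg m⁻³.
N² = (g/ρ₀)·Δρ/Δz = g·(Δρ/ρ₀)/Δz = 9.81 × 6.50 × 10⁻⁴ / 31 = 2.0569 × 10⁻⁴ s⁻².
N = √(2.0569 × 10⁻⁴) = 0.014342 rad s⁻¹ → T = 2π/N = 438.10 s = 7.3017 min ≈ 7.30 min.

7.30 min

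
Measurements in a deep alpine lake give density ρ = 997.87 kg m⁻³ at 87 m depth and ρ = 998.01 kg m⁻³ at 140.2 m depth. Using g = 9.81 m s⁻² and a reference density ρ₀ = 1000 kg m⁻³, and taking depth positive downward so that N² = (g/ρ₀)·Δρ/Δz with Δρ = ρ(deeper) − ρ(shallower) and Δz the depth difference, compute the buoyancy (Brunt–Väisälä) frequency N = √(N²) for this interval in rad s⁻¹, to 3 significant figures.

5.08 × 10⁻³ rad s⁻¹

Δρ = 998.01 − 997.87 = 0.14 kg m⁻³ over Δz = 140.2 − 87 = 53.2 m.
N² = (9.81/1000) × (0.14/53.2) = 2.5816 × 10⁻⁵ s⁻².
N = √(2.5816 × 10⁻⁵) = 5.0809 × 10⁻³ rad s⁻¹ ≈ 5.08 × 10⁻³ rad s⁻¹.
Since Δρ > 0 the layer is stably stratified.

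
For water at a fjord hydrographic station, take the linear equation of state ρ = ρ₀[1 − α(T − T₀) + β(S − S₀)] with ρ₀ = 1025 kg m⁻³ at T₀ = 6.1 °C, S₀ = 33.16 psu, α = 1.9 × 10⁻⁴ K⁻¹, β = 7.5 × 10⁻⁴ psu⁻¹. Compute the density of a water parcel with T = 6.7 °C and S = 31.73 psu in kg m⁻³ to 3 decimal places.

1023.784 kg m⁻³

T − T₀ = +0.6 K, S − S₀ = -1.43 psu.
Bracket = 1 − α·(+0.6) + β·(-1.43) = 1 + (-1.1865 × 10⁻³) = 0.9988135.
ρ = 1025 × 0.9988135 = 1023.784 kg m⁻³.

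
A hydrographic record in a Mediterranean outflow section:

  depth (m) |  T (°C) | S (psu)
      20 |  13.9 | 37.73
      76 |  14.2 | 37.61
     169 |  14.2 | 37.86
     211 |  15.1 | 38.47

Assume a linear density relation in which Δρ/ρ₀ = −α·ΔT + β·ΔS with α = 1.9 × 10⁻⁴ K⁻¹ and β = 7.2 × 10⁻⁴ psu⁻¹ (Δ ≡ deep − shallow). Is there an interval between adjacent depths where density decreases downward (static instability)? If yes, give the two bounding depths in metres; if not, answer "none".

Evaluate Δρ/ρ₀ = −αΔT + βΔS across each adjacent pair:
  20–76 m: −αΔT+βΔS = −(1.9 × 10⁻⁴)(+0.3)+(7.2 × 10⁻⁴)(-0.12) = -1.4 × 10⁻⁴ → UNSTABLE
  76–169 m: −αΔT+βΔS = −(1.9 × 10⁻⁴)(+0.0)+(7.2 × 10⁻⁴)(+0.25) = 1.8 × 10⁻⁴ → stable
  169–211 m: −αΔT+βΔS = −(1.9 × 10⁻⁴)(+0.9)+(7.2 × 10⁻⁴)(+0.61) = 2.7 × 10⁻⁴ → stable
The 20–76 m interval has Δρ < 0: lighter water underlies denser water.

20–76 m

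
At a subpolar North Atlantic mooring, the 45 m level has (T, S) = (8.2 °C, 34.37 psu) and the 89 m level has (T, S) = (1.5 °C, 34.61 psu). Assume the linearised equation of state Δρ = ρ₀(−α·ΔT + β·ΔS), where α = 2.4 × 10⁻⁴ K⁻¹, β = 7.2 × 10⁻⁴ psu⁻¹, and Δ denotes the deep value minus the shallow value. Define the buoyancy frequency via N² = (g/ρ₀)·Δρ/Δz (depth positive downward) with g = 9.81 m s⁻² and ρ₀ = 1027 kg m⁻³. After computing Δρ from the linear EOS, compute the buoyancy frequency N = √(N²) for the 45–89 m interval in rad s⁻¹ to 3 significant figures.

0.0199 rad s⁻¹

ΔT = -6.7 K, ΔS = +0.24 psu (deep − shallow).
Δρ/ρ₀ = −αΔT + βΔS = 1.608 × 10⁻³ + 1.728 × 10⁻⁴ = 1.7808 × 10⁻³, so Δρ ≈ 1.829 kg m⁻³.
N² = (g/ρ₀)·Δρ/Δz = g·(Δρ/ρ₀)/Δz = 9.81 × 1.7808 × 10⁻³ / 44 = 3.9704 × 10⁻⁴ s⁻².
N = √(3.9704 × 10⁻⁴) = 0.019926 rad s⁻¹ ≈ 0.0199 rad s⁻¹.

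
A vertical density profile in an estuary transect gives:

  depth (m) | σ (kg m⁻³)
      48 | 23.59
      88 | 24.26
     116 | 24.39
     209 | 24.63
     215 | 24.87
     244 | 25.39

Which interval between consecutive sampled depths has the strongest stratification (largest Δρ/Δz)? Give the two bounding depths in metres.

Compute the density gradient over each adjacent pair:
  48–88 m: Δρ/Δz = 0.67/40 = 0.017 kg m⁻⁴
  88–116 m: Δρ/Δz = 0.13/28 = 4.6 × 10⁻³ kg m⁻⁴
  116–209 m: Δρ/Δz = 0.24/93 = 2.6 × 10⁻³ kg m⁻⁴
  209–215 m: Δρ/Δz = 0.24/6 = 0.040 kg m⁻⁴
  215–244 m: Δρ/Δz = 0.52/29 = 0.018 kg m⁻⁴
The largest gradient is in the 209–215 m interval — the pycnocline.

209–215 m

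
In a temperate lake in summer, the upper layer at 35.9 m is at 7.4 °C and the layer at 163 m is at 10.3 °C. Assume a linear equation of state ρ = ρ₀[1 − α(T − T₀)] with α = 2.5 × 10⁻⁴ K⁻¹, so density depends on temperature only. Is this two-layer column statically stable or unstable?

ΔT = 10.3 − 7.4 = +2.9 K, so Δρ/ρ₀ = −αΔT = -7.25 × 10⁻⁴.
Δρ/ρ₀ < 0, so Δρ < 0: deeper water is lighter → statically unstable; the column would overturn.

unstable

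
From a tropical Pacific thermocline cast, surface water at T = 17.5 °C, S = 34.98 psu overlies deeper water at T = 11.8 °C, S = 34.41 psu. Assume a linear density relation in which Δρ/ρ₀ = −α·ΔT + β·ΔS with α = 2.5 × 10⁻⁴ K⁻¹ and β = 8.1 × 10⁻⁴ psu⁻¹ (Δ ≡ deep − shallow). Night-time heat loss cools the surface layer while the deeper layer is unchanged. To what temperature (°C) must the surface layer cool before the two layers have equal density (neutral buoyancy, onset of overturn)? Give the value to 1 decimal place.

Neutral buoyancy requires Δρ = 0, i.e. −α(T_deep − T_surf′) + β(S_deep − S_surf) = 0.
T_surf′ = T_deep − (β/α)·ΔS = 11.8 − (8.1 × 10⁻⁴/2.5 × 10⁻⁴)·(-0.57) = 13.647 °C.
Cooling required: 17.5 − (13.647) = 3.853 °C.

13.6 °C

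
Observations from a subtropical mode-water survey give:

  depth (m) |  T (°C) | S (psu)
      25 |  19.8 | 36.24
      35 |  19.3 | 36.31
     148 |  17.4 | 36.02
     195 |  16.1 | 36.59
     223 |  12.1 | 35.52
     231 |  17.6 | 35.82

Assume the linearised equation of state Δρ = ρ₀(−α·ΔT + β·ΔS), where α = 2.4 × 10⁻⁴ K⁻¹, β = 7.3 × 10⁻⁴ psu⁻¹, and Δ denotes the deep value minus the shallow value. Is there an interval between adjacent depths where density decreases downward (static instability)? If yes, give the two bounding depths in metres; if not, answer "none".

Evaluate Δρ/ρ₀ = −αΔT + βΔS across each adjacent pair:
  25–35 m: −αΔT+βΔS = −(2.4 × 10⁻⁴)(-0.5)+(7.3 × 10⁻⁴)(+0.07) = 1.7 × 10⁻⁴ → stable
  35–148 m: −αΔT+βΔS = −(2.4 × 10⁻⁴)(-1.9)+(7.3 × 10⁻⁴)(-0.29) = 2.4 × 10⁻⁴ → stable
  148–195 m: −αΔT+βΔS = −(2.4 × 10⁻⁴)(-1.3)+(7.3 × 10⁻⁴)(+0.57) = 7.3 × 10⁻⁴ → stable
  195–223 m: −αΔT+βΔS = −(2.4 × 10⁻⁴)(-4.0)+(7.3 × 10⁻⁴)(-1.07) = 1.8 × 10⁻⁴ → stable
  223–231 m: −αΔT+βΔS = −(2.4 × 10⁻⁴)(+5.5)+(7.3 × 10⁻⁴)(+0.30) = -1.1 × 10⁻³ → UNSTABLE
The 223–231 m interval has Δρ < 0: lighter water underlies denser water.

223–231 m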